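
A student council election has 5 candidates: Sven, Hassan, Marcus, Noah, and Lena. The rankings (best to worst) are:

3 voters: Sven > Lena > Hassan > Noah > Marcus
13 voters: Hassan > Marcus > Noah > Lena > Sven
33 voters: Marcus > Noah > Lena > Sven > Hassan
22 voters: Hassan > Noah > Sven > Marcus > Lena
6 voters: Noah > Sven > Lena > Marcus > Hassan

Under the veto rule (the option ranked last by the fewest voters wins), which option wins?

Noah

Last-place votes: Sven 13, Hassan 39, Marcus 3, Noah 0, Lena 22.
Noah is ranked last by the fewest voters, so Noah wins.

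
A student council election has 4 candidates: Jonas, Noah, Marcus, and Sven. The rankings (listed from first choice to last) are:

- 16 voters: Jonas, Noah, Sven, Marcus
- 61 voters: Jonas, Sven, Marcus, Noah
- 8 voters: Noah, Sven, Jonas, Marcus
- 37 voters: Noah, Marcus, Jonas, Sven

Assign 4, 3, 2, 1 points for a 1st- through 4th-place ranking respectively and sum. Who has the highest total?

Jonas

Jonas: 16·4 + 61·4 + 8·2 + 37·2 = 398
Noah: 16·3 + 61·1 + 8·4 + 37·4 = 289
Marcus: 16·1 + 61·2 + 8·1 + 37·3 = 257
Sven: 16·2 + 61·3 + 8·3 + 37·1 = 276
Jonas has the highest Borda score (398).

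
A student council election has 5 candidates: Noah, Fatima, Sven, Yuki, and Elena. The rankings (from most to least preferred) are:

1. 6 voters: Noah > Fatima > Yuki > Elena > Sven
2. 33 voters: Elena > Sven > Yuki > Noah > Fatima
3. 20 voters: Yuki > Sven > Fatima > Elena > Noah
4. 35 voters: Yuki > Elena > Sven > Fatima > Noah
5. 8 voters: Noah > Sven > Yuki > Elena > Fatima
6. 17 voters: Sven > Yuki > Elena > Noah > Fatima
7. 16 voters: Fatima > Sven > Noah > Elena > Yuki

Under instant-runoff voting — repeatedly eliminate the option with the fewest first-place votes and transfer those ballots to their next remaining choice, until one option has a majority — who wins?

Sven

Round 1: Noah 14, Fatima 16, Sven 17, Yuki 55, Elena 33. Eliminate Noah.
Round 2: Fatima 22, Sven 25, Yuki 55, Elena 33. Eliminate Fatima.
Round 3: Sven 41, Yuki 61, Elena 33. Eliminate Elena.
Round 4: Sven 74, Yuki 61. Sven has a majority.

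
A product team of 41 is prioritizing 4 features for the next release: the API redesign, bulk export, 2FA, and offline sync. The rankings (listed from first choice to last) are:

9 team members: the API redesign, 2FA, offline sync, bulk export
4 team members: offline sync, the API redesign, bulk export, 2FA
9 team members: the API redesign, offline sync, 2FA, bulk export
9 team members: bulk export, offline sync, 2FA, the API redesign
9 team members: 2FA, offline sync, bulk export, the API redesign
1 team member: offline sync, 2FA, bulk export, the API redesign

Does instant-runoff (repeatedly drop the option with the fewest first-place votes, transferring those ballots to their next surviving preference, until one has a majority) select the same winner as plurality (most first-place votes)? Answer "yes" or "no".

yes

Instant-runoff — R1 the API redesign 18, bulk export 9, 2FA 9, offline sync 5 (offline sync out); R2 the API redesign 22, bulk export 9, 2FA 10 (the API redesign winner). Winner: the API redesign.
Plurality — first-place votes: the API redesign 18, bulk export 9, 2FA 9, offline sync 5. Winner: the API redesign.
The two methods agree.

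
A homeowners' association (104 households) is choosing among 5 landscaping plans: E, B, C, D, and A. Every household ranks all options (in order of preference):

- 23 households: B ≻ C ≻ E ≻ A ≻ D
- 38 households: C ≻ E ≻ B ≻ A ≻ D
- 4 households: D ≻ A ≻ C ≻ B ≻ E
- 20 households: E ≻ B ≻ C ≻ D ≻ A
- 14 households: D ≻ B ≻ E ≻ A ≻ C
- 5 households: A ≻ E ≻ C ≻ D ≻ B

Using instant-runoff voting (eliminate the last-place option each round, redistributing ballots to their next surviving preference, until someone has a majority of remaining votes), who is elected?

B

Round 1: E 20, B 23, C 38, D 18, A 5. Eliminate A.
Round 2: E 25, B 23, C 38, D 18. Eliminate D.
Round 3: E 25, B 37, C 42. Eliminate E.
Round 4: B 57, C 47. B has a majority.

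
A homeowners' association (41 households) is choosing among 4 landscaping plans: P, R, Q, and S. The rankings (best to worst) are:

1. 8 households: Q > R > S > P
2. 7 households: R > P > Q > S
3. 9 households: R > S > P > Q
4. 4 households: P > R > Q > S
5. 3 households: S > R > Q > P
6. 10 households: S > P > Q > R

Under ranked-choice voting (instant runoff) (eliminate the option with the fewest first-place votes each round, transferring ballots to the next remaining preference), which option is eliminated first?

P

Round 1: P 4, R 16, Q 8, S 13. Eliminate P.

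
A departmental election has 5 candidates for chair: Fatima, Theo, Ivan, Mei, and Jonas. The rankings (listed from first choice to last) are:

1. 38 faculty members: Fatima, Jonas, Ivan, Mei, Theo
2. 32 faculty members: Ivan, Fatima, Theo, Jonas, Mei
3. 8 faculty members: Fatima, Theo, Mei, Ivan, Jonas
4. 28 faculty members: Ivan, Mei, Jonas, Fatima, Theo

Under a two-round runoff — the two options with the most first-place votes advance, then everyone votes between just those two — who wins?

Round 1 first-place votes: Fatima 46, Theo 0, Ivan 60, Mei 0, Jonas 0.
Ivan and Fatima advance.
Runoff: Ivan is preferred to Fatima by 60 voters; Fatima by 46.
Ivan wins the runoff.

Ivan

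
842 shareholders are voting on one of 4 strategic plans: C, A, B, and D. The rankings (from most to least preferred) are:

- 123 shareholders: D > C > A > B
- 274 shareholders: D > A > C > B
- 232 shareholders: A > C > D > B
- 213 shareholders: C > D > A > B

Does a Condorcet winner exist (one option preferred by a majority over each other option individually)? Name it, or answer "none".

none

Checking pairwise contests:
A beats C 506–336.
D beats A 610–232.
C beats B 842–0.
C beats D 445–397.
Every option loses at least one head-to-head, so there is no Condorcet winner.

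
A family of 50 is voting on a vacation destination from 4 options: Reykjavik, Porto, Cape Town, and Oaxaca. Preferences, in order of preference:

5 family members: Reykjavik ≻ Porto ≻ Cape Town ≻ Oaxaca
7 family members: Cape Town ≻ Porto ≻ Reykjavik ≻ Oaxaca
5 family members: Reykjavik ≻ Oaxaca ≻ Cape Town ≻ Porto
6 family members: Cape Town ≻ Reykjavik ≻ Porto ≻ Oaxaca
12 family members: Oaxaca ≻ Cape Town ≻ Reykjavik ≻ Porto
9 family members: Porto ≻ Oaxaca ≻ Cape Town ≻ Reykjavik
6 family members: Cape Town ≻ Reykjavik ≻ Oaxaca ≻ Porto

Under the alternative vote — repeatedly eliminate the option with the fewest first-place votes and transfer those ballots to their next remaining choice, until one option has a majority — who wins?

Oaxaca

Round 1: Reykjavik 10, Porto 9, Cape Town 19, Oaxaca 12. Eliminate Porto.
Round 2: Reykjavik 10, Cape Town 19, Oaxaca 21. Eliminate Reykjavik.
Round 3: Cape Town 24, Oaxaca 26. Oaxaca has a majority.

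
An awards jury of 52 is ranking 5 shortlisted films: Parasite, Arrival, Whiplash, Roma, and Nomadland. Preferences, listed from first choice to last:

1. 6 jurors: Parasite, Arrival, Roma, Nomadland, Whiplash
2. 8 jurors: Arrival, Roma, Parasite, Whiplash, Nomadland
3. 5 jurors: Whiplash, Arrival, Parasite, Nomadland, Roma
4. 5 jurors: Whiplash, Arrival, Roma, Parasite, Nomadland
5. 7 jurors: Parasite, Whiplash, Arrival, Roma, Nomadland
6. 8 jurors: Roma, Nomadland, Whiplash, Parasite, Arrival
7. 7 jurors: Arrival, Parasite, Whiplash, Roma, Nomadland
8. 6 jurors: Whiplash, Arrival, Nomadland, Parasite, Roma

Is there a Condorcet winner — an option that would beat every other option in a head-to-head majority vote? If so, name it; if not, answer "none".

Checking pairwise contests:
Arrival beats Parasite 31–21.
Whiplash beats Arrival 31–21.
Parasite beats Whiplash 28–24.
Parasite beats Roma 31–21.
Parasite beats Nomadland 38–14.
Every option loses at least one head-to-head, so there is no Condorcet winner.

none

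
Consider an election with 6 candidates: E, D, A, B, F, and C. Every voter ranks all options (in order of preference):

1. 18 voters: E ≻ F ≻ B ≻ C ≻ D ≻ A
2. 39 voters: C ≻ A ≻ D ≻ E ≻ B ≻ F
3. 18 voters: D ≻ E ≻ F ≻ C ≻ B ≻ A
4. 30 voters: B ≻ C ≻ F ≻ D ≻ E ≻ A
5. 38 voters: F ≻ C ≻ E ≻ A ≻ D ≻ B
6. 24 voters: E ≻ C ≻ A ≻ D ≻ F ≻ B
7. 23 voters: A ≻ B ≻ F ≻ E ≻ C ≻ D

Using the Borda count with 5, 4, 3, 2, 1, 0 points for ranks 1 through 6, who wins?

E: 18·5 + 39·2 + 18·4 + 30·1 + 38·3 + 24·5 + 23·2 = 550
D: 18·1 + 39·3 + 18·5 + 30·2 + 38·1 + 24·2 + 23·0 = 371
A: 18·0 + 39·4 + 18·0 + 30·0 + 38·2 + 24·3 + 23·5 = 419
B: 18·3 + 39·1 + 18·1 + 30·5 + 38·0 + 24·0 + 23·4 = 353
F: 18·4 + 39·0 + 18·3 + 30·3 + 38·5 + 24·1 + 23·3 = 499
C: 18·2 + 39·5 + 18·2 + 30·4 + 38·4 + 24·4 + 23·1 = 658
C has the highest Borda score (658).

C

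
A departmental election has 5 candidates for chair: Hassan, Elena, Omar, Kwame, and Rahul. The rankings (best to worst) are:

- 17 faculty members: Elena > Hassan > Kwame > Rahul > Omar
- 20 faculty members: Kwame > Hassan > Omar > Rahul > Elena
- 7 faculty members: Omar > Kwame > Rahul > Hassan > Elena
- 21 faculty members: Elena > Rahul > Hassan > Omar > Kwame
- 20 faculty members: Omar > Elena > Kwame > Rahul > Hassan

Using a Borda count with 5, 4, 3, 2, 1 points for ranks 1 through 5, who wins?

Elena

Hassan: 17·4 + 20·4 + 7·2 + 21·3 + 20·1 = 245
Elena: 17·5 + 20·1 + 7·1 + 21·5 + 20·4 = 297
Omar: 17·1 + 20·3 + 7·5 + 21·2 + 20·5 = 254
Kwame: 17·3 + 20·5 + 7·4 + 21·1 + 20·3 = 260
Rahul: 17·2 + 20·2 + 7·3 + 21·4 + 20·2 = 219
Elena has the highest Borda score (297).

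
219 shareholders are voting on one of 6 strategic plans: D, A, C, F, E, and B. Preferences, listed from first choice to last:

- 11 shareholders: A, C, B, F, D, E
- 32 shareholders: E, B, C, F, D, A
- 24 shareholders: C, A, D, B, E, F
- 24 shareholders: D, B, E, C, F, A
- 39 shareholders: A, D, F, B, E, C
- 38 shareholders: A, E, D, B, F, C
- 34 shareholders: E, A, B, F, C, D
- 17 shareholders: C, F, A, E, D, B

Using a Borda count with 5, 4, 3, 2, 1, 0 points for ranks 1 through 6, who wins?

D: 11·1 + 32·1 + 24·3 + 24·5 + 39·4 + 38·3 + 34·0 + 17·1 = 522
A: 11·5 + 32·0 + 24·4 + 24·0 + 39·5 + 38·5 + 34·4 + 17·3 = 723
C: 11·4 + 32·3 + 24·5 + 24·2 + 39·0 + 38·0 + 34·1 + 17·5 = 427
F: 11·2 + 32·2 + 24·0 + 24·1 + 39·3 + 38·1 + 34·2 + 17·4 = 401
E: 11·0 + 32·5 + 24·1 + 24·3 + 39·1 + 38·4 + 34·5 + 17·2 = 651
B: 11·3 + 32·4 + 24·2 + 24·4 + 39·2 + 38·2 + 34·3 + 17·0 = 561
A has the highest Borda score (723).

A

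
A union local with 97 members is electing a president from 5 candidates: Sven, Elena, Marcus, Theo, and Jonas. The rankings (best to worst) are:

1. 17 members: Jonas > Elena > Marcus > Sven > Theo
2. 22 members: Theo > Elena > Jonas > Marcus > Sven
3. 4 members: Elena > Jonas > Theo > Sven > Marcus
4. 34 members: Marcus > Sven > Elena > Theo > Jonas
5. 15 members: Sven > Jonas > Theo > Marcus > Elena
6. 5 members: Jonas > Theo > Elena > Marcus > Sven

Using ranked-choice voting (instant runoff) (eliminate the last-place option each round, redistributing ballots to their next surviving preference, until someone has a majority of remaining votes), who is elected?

Round 1: Sven 15, Elena 4, Marcus 34, Theo 22, Jonas 22. Eliminate Elena.
Round 2: Sven 15, Marcus 34, Theo 22, Jonas 26. Eliminate Sven.
Round 3: Marcus 34, Theo 22, Jonas 41. Eliminate Theo.
Round 4: Marcus 34, Jonas 63. Jonas has a majority.

Jonas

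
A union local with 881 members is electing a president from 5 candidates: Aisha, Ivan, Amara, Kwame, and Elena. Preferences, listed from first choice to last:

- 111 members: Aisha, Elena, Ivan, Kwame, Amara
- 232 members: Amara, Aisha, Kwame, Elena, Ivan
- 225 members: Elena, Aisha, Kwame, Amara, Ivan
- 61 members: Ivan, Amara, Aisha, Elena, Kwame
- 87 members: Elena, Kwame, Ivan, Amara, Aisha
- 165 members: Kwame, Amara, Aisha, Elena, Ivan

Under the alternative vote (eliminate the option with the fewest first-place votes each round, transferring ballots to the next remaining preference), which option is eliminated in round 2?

Aisha

Round 1: Aisha 111, Ivan 61, Amara 232, Kwame 165, Elena 312. Eliminate Ivan.
Round 2: Aisha 111, Amara 293, Kwame 165, Elena 312. Eliminate Aisha.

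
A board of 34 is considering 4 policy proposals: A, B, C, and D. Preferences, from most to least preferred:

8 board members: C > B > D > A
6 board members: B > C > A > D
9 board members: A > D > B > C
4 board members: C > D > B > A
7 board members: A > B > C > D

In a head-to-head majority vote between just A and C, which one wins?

Voters preferring A to C: 16; preferring C to A: 18.
C wins the head-to-head.

C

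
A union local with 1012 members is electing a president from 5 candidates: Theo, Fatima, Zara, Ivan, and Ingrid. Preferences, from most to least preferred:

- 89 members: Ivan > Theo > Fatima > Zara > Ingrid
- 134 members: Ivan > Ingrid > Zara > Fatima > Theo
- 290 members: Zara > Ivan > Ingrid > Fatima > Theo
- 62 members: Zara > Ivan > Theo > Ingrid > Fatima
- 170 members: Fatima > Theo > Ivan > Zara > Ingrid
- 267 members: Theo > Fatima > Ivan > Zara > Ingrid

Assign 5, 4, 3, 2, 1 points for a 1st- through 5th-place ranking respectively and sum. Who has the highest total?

Ivan

Theo: 89·4 + 134·1 + 290·1 + 62·3 + 170·4 + 267·5 = 2981
Fatima: 89·3 + 134·2 + 290·2 + 62·1 + 170·5 + 267·4 = 3095
Zara: 89·2 + 134·3 + 290·5 + 62·5 + 170·2 + 267·2 = 3214
Ivan: 89·5 + 134·5 + 290·4 + 62·4 + 170·3 + 267·3 = 3834
Ingrid: 89·1 + 134·4 + 290·3 + 62·2 + 170·1 + 267·1 = 2056
Ivan has the highest Borda score (3834).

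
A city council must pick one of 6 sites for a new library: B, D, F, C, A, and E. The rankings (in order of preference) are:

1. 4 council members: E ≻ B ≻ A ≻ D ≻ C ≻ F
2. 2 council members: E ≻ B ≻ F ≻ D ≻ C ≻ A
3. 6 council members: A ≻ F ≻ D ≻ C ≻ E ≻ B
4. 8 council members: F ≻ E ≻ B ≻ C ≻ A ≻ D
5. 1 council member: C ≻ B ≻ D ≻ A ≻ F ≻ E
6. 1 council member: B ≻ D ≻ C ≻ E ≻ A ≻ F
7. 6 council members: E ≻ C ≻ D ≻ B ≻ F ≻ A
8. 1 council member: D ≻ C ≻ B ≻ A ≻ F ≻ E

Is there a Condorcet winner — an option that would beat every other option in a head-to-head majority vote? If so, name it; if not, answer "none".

none

Checking pairwise contests:
E beats B 26–3.
B beats D 16–13.
B beats F 15–14.
B beats C 15–14.
B beats A 23–6.
F beats E 16–13.
Every option loses at least one head-to-head, so there is no Condorcet winner.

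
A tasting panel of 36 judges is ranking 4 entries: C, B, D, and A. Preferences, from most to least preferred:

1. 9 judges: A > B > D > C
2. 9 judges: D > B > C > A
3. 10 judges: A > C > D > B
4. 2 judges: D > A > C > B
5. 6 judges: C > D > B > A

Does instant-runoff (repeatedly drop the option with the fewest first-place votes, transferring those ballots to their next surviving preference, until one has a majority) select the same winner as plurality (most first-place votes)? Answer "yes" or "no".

yes

Instant-runoff — R1 C 6, B 0, D 11, A 19 (A winner). Winner: A.
Plurality — first-place votes: C 6, B 0, D 11, A 19. Winner: A.
The two methods agree.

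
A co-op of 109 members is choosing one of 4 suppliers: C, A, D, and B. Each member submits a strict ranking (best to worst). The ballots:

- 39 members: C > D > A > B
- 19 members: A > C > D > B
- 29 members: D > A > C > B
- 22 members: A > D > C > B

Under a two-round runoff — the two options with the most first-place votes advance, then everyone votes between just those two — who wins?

A

Round 1 first-place votes: C 39, A 41, D 29, B 0.
A and C advance.
Runoff: A is preferred to C by 70 voters; C by 39.
A wins the runoff.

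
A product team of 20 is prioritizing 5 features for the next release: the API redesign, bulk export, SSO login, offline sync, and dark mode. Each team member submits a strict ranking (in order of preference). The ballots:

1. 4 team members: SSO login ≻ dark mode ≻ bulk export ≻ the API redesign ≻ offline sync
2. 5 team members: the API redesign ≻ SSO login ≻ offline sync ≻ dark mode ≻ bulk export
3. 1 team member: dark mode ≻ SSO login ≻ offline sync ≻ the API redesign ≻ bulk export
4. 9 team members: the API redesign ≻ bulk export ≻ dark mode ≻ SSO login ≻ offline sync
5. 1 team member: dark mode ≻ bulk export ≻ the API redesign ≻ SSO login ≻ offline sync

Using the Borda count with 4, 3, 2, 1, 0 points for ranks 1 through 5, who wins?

the API redesign

the API redesign: 4·1 + 5·4 + 1·1 + 9·4 + 1·2 = 63
bulk export: 4·2 + 5·0 + 1·0 + 9·3 + 1·3 = 38
SSO login: 4·4 + 5·3 + 1·3 + 9·1 + 1·1 = 44
offline sync: 4·0 + 5·2 + 1·2 + 9·0 + 1·0 = 12
dark mode: 4·3 + 5·1 + 1·4 + 9·2 + 1·4 = 43
the API redesign has the highest Borda score (63).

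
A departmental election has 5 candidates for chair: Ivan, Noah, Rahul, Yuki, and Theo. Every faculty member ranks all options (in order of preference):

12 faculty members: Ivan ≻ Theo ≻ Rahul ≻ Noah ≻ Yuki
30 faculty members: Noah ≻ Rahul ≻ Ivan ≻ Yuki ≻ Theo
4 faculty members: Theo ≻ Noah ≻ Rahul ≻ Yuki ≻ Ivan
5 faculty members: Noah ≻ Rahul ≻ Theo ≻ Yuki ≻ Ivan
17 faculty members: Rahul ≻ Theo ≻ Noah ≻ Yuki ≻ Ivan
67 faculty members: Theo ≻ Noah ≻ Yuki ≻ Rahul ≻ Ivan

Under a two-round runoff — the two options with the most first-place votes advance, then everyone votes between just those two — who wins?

Theo

Round 1 first-place votes: Ivan 12, Noah 35, Rahul 17, Yuki 0, Theo 71.
Theo and Noah advance.
Runoff: Theo is preferred to Noah by 100 voters; Noah by 35.
Theo wins the runoff.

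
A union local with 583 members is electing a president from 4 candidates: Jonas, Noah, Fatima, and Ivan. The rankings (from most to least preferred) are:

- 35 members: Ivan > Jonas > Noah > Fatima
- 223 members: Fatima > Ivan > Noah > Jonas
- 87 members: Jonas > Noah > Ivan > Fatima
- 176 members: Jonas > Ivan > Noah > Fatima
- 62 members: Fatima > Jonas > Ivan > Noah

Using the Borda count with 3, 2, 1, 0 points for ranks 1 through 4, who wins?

Jonas: 35·2 + 223·0 + 87·3 + 176·3 + 62·2 = 983
Noah: 35·1 + 223·1 + 87·2 + 176·1 + 62·0 = 608
Fatima: 35·0 + 223·3 + 87·0 + 176·0 + 62·3 = 855
Ivan: 35·3 + 223·2 + 87·1 + 176·2 + 62·1 = 1052
Ivan has the highest Borda score (1052).

Ivan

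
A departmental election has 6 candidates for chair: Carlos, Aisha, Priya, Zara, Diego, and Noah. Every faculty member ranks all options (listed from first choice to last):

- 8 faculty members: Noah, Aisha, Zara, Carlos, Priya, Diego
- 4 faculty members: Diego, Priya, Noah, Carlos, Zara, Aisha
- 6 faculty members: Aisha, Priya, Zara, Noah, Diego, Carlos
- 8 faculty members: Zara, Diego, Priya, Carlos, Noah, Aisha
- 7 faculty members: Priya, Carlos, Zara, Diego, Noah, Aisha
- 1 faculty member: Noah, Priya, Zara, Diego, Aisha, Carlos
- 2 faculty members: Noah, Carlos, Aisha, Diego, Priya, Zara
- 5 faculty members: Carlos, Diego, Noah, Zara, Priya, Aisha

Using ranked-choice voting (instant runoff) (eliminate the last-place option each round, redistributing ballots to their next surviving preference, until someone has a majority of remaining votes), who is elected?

Priya

Round 1: Carlos 5, Aisha 6, Priya 7, Zara 8, Diego 4, Noah 11. Eliminate Diego.
Round 2: Carlos 5, Aisha 6, Priya 11, Zara 8, Noah 11. Eliminate Carlos.
Round 3: Aisha 6, Priya 11, Zara 8, Noah 16. Eliminate Aisha.
Round 4: Priya 17, Zara 8, Noah 16. Eliminate Zara.
Round 5: Priya 25, Noah 16. Priya has a majority.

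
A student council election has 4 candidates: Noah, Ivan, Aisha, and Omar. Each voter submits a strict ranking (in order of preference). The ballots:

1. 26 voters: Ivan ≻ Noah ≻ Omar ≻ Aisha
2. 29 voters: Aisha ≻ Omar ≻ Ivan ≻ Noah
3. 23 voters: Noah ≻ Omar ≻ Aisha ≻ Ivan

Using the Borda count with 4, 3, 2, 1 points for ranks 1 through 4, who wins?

Omar

Noah: 26·3 + 29·1 + 23·4 = 199
Ivan: 26·4 + 29·2 + 23·1 = 185
Aisha: 26·1 + 29·4 + 23·2 = 188
Omar: 26·2 + 29·3 + 23·3 = 208
Omar has the highest Borda score (208).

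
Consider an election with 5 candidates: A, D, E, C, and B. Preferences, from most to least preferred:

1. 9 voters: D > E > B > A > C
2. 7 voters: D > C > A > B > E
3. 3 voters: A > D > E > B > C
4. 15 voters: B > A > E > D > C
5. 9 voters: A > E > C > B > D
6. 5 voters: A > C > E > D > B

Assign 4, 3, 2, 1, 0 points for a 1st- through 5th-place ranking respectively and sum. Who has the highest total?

A: 9·1 + 7·2 + 3·4 + 15·3 + 9·4 + 5·4 = 136
D: 9·4 + 7·4 + 3·3 + 15·1 + 9·0 + 5·1 = 93
E: 9·3 + 7·0 + 3·2 + 15·2 + 9·3 + 5·2 = 100
C: 9·0 + 7·3 + 3·0 + 15·0 + 9·2 + 5·3 = 54
B: 9·2 + 7·1 + 3·1 + 15·4 + 9·1 + 5·0 = 97
A has the highest Borda score (136).

A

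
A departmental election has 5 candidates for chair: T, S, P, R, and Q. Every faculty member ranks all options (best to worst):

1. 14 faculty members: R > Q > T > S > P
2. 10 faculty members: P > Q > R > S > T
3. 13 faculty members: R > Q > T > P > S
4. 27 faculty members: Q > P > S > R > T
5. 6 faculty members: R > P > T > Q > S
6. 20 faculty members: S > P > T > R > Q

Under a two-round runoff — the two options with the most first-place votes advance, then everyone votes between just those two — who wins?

Round 1 first-place votes: T 0, S 20, P 10, R 33, Q 27.
R and Q advance.
Runoff: R is preferred to Q by 53 voters; Q by 37.
R wins the runoff.

R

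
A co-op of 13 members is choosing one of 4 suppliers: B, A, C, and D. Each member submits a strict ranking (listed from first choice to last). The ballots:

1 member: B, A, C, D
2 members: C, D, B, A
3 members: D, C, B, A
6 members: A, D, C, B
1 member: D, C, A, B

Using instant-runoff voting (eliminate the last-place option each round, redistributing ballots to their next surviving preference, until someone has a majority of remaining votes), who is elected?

Round 1: B 1, A 6, C 2, D 4. Eliminate B.
Round 2: A 7, C 2, D 4. A has a majority.

A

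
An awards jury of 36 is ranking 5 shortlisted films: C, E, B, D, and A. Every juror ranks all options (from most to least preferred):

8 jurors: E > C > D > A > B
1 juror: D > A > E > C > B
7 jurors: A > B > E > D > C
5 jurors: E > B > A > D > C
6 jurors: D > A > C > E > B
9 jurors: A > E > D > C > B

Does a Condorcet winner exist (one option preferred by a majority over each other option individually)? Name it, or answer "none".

A

A vs C: 28–8 for A.
A vs E: 23–13 for A.
A vs B: 31–5 for A.
A vs D: 21–15 for A.
A beats every other option head-to-head.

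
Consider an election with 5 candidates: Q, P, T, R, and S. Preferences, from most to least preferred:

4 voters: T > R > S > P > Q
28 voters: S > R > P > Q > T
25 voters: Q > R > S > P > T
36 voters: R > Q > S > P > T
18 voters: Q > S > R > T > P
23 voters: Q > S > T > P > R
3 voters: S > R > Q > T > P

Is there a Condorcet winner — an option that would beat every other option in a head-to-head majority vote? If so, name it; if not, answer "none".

Checking pairwise contests:
R beats Q 71–66.
Q beats P 105–32.
Q beats T 133–4.
S beats R 72–65.
Q beats S 102–35.
Every option loses at least one head-to-head, so there is no Condorcet winner.

none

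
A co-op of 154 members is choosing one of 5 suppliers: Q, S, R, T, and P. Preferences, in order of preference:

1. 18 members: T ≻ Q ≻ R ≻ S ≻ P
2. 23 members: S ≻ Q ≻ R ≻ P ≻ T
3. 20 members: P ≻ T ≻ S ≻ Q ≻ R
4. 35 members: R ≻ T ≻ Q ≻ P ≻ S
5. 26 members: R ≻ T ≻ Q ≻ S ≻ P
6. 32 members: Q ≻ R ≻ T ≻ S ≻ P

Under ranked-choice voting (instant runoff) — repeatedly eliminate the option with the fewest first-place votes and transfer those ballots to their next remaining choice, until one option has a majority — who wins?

Q

Round 1: Q 32, S 23, R 61, T 18, P 20. Eliminate T.
Round 2: Q 50, S 23, R 61, P 20. Eliminate P.
Round 3: Q 50, S 43, R 61. Eliminate S.
Round 4: Q 93, R 61. Q has a majority.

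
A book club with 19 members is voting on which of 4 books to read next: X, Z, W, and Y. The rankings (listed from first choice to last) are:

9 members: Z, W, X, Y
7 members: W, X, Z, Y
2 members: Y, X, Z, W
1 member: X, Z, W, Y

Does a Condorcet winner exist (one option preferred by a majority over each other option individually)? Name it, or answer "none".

none

Checking pairwise contests:
W beats X 16–3.
X beats Z 10–9.
Z beats W 12–7.
X beats Y 17–2.
Every option loses at least one head-to-head, so there is no Condorcet winner.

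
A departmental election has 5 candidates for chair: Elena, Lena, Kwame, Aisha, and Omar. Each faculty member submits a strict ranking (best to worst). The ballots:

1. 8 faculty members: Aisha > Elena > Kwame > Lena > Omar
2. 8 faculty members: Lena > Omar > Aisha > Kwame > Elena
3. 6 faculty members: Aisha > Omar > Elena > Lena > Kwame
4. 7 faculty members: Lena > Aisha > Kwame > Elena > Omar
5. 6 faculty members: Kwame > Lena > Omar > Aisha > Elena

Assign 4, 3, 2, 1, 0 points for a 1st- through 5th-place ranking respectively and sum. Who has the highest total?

Aisha

Elena: 8·3 + 8·0 + 6·2 + 7·1 + 6·0 = 43
Lena: 8·1 + 8·4 + 6·1 + 7·4 + 6·3 = 92
Kwame: 8·2 + 8·1 + 6·0 + 7·2 + 6·4 = 62
Aisha: 8·4 + 8·2 + 6·4 + 7·3 + 6·1 = 99
Omar: 8·0 + 8·3 + 6·3 + 7·0 + 6·2 = 54
Aisha has the highest Borda score (99).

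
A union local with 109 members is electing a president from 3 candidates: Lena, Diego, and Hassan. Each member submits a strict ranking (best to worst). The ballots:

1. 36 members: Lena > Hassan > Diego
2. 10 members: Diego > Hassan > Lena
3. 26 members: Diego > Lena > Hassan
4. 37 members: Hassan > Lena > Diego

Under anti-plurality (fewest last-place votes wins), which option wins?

Last-place votes: Lena 10, Diego 73, Hassan 26.
Lena is ranked last by the fewest voters, so Lena wins.

Lena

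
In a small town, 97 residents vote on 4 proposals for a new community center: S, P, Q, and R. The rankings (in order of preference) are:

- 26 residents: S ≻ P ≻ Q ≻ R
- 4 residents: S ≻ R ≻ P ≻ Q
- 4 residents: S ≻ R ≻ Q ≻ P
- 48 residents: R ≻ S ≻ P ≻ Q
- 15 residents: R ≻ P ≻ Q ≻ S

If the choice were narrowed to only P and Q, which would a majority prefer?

P

Voters preferring P to Q: 93; preferring Q to P: 4.
P wins the head-to-head.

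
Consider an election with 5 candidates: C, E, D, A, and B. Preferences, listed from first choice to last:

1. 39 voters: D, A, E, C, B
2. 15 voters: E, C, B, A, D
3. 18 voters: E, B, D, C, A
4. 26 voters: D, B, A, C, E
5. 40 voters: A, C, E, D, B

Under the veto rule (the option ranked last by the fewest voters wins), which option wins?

C

Last-place votes: C 0, E 26, D 15, A 18, B 79.
C is ranked last by the fewest voters, so C wins.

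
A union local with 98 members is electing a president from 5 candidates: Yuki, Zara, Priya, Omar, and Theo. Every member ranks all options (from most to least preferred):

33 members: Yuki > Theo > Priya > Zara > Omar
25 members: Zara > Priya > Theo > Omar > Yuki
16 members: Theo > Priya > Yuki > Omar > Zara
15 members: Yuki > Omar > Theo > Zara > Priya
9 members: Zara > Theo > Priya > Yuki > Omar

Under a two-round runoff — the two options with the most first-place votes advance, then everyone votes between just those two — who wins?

Yuki

Round 1 first-place votes: Yuki 48, Zara 34, Priya 0, Omar 0, Theo 16.
Yuki and Zara advance.
Runoff: Yuki is preferred to Zara by 64 voters; Zara by 34.
Yuki wins the runoff.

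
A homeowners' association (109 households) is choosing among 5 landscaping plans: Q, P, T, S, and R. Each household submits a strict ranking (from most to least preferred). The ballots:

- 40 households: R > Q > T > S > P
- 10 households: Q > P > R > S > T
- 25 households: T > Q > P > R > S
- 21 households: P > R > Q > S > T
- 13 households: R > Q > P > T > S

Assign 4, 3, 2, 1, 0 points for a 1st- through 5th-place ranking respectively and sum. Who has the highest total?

R

Q: 40·3 + 10·4 + 25·3 + 21·2 + 13·3 = 316
P: 40·0 + 10·3 + 25·2 + 21·4 + 13·2 = 190
T: 40·2 + 10·0 + 25·4 + 21·0 + 13·1 = 193
S: 40·1 + 10·1 + 25·0 + 21·1 + 13·0 = 71
R: 40·4 + 10·2 + 25·1 + 21·3 + 13·4 = 320
R has the highest Borda score (320).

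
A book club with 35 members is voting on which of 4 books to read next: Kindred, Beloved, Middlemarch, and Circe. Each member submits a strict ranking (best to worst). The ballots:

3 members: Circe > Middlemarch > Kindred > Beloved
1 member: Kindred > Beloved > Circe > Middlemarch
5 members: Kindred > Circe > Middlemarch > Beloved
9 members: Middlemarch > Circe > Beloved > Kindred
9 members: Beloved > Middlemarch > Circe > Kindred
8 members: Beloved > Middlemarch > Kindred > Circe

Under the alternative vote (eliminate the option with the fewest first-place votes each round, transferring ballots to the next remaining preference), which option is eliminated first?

Circe

Round 1: Kindred 6, Beloved 17, Middlemarch 9, Circe 3. Eliminate Circe.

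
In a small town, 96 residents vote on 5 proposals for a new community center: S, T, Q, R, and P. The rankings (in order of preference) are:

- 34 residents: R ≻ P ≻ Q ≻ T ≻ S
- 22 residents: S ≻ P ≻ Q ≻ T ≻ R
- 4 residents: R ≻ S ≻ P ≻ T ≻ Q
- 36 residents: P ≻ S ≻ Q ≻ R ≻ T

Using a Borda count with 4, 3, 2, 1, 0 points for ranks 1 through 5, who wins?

S: 34·0 + 22·4 + 4·3 + 36·3 = 208
T: 34·1 + 22·1 + 4·1 + 36·0 = 60
Q: 34·2 + 22·2 + 4·0 + 36·2 = 184
R: 34·4 + 22·0 + 4·4 + 36·1 = 188
P: 34·3 + 22·3 + 4·2 + 36·4 = 320
P has the highest Borda score (320).

P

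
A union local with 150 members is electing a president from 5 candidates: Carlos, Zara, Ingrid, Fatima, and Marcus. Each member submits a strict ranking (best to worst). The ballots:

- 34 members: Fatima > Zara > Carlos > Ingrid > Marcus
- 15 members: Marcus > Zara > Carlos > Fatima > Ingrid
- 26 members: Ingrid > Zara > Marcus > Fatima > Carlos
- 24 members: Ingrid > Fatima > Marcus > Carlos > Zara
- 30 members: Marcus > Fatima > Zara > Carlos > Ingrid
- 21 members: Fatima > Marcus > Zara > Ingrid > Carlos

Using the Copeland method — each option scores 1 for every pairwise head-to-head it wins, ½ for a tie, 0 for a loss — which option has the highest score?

Fatima

Carlos: beats Ingrid; loses to Zara, Fatima, and Marcus → score 1.
Zara: beats Carlos and Ingrid; loses to Fatima and Marcus → score 2.
Ingrid: beats Marcus; loses to Carlos, Zara, and Fatima → score 1.
Fatima: beats Carlos, Zara, Ingrid, and Marcus → score 4.
Marcus: beats Carlos and Zara; loses to Ingrid and Fatima → score 2.
Fatima has the best pairwise record.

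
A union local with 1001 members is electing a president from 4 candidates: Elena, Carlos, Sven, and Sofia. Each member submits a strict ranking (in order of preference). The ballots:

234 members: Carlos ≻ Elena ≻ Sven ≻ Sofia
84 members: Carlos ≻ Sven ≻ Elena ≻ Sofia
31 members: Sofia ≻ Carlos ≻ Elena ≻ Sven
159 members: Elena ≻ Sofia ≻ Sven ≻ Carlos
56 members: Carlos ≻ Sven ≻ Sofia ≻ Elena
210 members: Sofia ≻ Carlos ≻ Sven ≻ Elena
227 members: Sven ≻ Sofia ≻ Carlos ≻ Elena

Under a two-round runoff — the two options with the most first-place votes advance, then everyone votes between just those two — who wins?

Sofia

Round 1 first-place votes: Elena 159, Carlos 374, Sven 227, Sofia 241.
Carlos and Sofia advance.
Runoff: Carlos is preferred to Sofia by 374 voters; Sofia by 627.
Sofia wins the runoff.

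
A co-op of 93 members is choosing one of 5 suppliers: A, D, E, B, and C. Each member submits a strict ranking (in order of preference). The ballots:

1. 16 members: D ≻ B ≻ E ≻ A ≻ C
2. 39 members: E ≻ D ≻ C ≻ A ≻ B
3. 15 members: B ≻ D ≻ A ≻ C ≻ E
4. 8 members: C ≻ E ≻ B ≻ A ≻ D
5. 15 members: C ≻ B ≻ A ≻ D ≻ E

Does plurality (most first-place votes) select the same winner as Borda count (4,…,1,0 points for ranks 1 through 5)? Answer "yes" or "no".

Plurality — first-place votes: A 0, D 16, E 39, B 15, C 23. Winner: E.
Borda — scores: A 123, D 241, E 212, B 169, C 185. Winner: D.
The two methods disagree.

no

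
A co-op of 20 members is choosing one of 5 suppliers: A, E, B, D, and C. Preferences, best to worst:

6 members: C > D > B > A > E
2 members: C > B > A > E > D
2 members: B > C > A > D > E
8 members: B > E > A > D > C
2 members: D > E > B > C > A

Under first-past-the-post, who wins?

First-place votes: A 0, E 0, B 10, D 2, C 8.
B has the most first-place votes.

B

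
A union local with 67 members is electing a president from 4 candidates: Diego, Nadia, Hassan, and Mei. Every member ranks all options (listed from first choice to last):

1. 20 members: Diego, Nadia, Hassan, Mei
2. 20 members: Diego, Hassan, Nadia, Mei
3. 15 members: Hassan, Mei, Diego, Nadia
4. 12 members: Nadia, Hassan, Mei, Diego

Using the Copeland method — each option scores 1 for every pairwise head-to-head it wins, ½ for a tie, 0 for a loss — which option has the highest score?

Diego

Diego: beats Nadia, Hassan, and Mei → score 3.
Nadia: beats Mei; loses to Diego and Hassan → score 1.
Hassan: beats Nadia and Mei; loses to Diego → score 2.
Mei: loses to Diego, Nadia, and Hassan → score 0.
Diego has the best pairwise record.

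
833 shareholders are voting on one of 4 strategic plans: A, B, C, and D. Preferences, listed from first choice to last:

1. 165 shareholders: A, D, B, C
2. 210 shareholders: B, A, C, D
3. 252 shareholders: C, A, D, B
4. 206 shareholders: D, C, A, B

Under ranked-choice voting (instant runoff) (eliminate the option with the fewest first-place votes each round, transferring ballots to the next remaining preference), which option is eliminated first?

A

Round 1: A 165, B 210, C 252, D 206. Eliminate A.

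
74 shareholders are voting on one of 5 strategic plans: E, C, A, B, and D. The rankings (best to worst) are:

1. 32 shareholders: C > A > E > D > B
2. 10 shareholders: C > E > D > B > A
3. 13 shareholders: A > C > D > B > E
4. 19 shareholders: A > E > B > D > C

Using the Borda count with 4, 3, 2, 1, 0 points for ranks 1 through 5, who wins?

E: 32·2 + 10·3 + 13·0 + 19·3 = 151
C: 32·4 + 10·4 + 13·3 + 19·0 = 207
A: 32·3 + 10·0 + 13·4 + 19·4 = 224
B: 32·0 + 10·1 + 13·1 + 19·2 = 61
D: 32·1 + 10·2 + 13·2 + 19·1 = 97
A has the highest Borda score (224).

A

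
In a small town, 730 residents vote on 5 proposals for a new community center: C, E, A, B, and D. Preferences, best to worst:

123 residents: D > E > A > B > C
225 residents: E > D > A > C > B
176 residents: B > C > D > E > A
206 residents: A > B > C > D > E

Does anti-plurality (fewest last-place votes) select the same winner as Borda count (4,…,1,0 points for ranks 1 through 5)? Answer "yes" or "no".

Anti-plurality — last-place votes: C 123, E 206, A 176, B 225, D 0. Winner: D.
Borda — scores: C 1165, E 1445, A 1520, B 1445, D 1725. Winner: D.
The two methods agree.

yes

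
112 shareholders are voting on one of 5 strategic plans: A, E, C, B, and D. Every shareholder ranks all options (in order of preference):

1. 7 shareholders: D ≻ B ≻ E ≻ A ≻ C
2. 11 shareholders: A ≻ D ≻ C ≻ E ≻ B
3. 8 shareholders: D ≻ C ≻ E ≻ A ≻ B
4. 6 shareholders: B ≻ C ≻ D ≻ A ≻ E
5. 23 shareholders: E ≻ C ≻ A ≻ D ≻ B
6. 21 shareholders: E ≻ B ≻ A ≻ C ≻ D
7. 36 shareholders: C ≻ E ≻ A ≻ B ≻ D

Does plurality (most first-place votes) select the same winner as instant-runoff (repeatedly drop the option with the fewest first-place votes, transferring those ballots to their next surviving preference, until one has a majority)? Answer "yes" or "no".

no

Plurality — first-place votes: A 11, E 44, C 36, B 6, D 15. Winner: E.
Instant-runoff — R1 A 11, E 44, C 36, B 6, D 15 (B out); R2 A 11, E 44, C 42, D 15 (A out); R3 E 44, C 42, D 26 (D out); R4 E 51, C 61 (C winner). Winner: C.
The two methods disagree.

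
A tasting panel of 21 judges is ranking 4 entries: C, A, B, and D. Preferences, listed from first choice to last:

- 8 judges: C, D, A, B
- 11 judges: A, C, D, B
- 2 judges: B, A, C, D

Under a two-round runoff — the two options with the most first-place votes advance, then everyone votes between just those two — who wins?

Round 1 first-place votes: C 8, A 11, B 2, D 0.
A and C advance.
Runoff: A is preferred to C by 13 voters; C by 8.
A wins the runoff.

A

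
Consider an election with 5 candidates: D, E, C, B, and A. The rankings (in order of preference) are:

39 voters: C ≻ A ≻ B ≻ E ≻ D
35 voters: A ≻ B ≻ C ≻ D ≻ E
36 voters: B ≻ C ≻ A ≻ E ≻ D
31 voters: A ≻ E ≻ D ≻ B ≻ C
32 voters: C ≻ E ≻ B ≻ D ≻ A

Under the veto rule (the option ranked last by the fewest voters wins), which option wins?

Last-place votes: D 75, E 35, C 31, B 0, A 32.
B is ranked last by the fewest voters, so B wins.

B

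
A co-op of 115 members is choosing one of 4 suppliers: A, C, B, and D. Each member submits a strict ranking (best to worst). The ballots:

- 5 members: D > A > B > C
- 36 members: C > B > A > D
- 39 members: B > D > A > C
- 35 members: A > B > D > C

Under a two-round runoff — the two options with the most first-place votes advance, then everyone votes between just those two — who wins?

B

Round 1 first-place votes: A 35, C 36, B 39, D 5.
B and C advance.
Runoff: B is preferred to C by 79 voters; C by 36.
B wins the runoff.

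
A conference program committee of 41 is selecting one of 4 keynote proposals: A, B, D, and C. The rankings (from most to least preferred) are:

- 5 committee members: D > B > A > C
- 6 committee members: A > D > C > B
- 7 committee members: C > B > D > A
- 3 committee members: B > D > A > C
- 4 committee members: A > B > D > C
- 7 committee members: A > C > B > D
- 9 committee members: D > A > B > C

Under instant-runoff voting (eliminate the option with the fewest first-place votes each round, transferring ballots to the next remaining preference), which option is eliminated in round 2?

Round 1: A 17, B 3, D 14, C 7. Eliminate B.
Round 2: A 17, D 17, C 7. Eliminate C.

C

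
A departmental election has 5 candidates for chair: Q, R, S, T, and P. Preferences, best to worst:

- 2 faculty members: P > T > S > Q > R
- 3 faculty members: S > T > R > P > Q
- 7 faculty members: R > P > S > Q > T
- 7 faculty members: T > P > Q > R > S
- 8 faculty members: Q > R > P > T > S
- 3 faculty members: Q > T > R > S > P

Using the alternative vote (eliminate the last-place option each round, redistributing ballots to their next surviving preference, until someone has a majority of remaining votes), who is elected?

Q

Round 1: Q 11, R 7, S 3, T 7, P 2. Eliminate P.
Round 2: Q 11, R 7, S 3, T 9. Eliminate S.
Round 3: Q 11, R 7, T 12. Eliminate R.
Round 4: Q 18, T 12. Q has a majority.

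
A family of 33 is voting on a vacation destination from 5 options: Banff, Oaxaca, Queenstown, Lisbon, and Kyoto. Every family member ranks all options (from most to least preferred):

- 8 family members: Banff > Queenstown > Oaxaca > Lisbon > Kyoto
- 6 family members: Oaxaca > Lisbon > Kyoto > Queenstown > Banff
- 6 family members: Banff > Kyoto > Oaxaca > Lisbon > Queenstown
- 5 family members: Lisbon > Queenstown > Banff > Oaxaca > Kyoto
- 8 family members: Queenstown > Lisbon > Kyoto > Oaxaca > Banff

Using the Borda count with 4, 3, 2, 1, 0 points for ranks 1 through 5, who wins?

Banff: 8·4 + 6·0 + 6·4 + 5·2 + 8·0 = 66
Oaxaca: 8·2 + 6·4 + 6·2 + 5·1 + 8·1 = 65
Queenstown: 8·3 + 6·1 + 6·0 + 5·3 + 8·4 = 77
Lisbon: 8·1 + 6·3 + 6·1 + 5·4 + 8·3 = 76
Kyoto: 8·0 + 6·2 + 6·3 + 5·0 + 8·2 = 46
Queenstown has the highest Borda score (77).

Queenstown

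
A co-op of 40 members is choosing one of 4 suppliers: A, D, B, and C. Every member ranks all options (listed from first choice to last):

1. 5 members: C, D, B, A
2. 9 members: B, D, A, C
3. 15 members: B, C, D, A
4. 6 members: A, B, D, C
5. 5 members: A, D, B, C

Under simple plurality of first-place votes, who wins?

First-place votes: A 11, D 0, B 24, C 5.
B has the most first-place votes.

B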